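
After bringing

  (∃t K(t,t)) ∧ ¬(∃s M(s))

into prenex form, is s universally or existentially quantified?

universal

Push ¬ through the quantifiers and connectives to reach negation normal form:
  (∃t K(t,t)) ∧ (∀s ¬M(s))
All bound variables are already distinct, so no renaming is needed.
Pull the quantifiers to the front (each side's bound variable is not free in the other side):
  ∃t ∀s (K(t,t) ∧ ¬M(s))
The quantifier ∃s sits under an odd number of negations, so it flips to ∀s.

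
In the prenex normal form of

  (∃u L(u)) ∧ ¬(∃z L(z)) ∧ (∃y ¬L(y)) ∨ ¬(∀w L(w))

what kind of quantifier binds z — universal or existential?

Push ¬ through the quantifiers and connectives to reach negation normal form:
  (∃u L(u)) ∧ (∀z ¬L(z)) ∧ (∃y ¬L(y)) ∨ (∃w ¬L(w))
All bound variables are already distinct, so no renaming is needed.
Pull the quantifiers to the front (each side's bound variable is not free in the other side):
  ∃u ∀z ∃y ∃w (L(u) ∧ ¬L(z) ∧ ¬L(y) ∨ ¬L(w))
The quantifier ∃z sits under an odd number of negations, so it flips to ∀z.

universal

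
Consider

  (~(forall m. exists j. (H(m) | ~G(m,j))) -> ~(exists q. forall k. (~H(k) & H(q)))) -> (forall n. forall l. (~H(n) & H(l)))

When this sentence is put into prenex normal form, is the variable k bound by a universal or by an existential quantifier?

universal

Rewrite implications/biconditionals: A → B as ¬A ∨ B.
  ~(~~(forall m. exists j. (H(m) | ~G(m,j))) | ~(exists q. forall k. (~H(k) & H(q)))) | (forall n. forall l. (~H(n) & H(l)))
Push ¬ through the quantifiers and connectives to reach negation normal form:
  (exists m. forall j. (~H(m) & G(m,j))) & (exists q. forall k. (~H(k) & H(q))) | (forall n. forall l. (~H(n) & H(l)))
Extract every quantifier outward, since the variables are now distinct and don't occur free across branches:
  exists m. forall j. exists q. forall k. forall n. forall l. (~H(m) & G(m,j) & ~H(k) & H(q) | ~H(n) & H(l))
The quantifier forall k sits under an even number of negations (counting the antecedent side of each →), so it remains universal.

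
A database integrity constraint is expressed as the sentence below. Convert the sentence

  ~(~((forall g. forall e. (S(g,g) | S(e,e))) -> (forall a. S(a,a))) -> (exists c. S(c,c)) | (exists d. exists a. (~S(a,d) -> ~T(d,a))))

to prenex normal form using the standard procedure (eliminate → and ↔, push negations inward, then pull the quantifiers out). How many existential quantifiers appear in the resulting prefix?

First replace A → B with ¬A ∨ B.
  ~(~~(~(forall g. forall e. (S(g,g) | S(e,e))) | (forall a. S(a,a))) | (exists c. S(c,c)) | (exists d. exists a. (~~S(a,d) | ~T(d,a))))
Push ¬ through the quantifiers and connectives to reach negation normal form:
  (forall g. forall e. (S(g,g) | S(e,e))) & (exists a. ~S(a,a)) & (forall c. ~S(c,c)) & (forall d. forall a. (~S(a,d) & T(d,a)))
Standardize variables apart so no two quantifiers bind the same name: a↦v1.
  (forall g. forall e. (S(g,g) | S(e,e))) & (exists a. ~S(a,a)) & (forall c. ~S(c,c)) & (forall d. forall v1. (~S(v1,d) & T(d,v1)))
Pull the quantifiers to the front (each side's bound variable is not free in the other side):
  forall g. forall e. exists a. forall c. forall d. forall v1. ((S(g,g) | S(e,e)) & ~S(a,a) & ~S(c,c) & ~S(v1,d) & T(d,v1))
The prefix is forall g forall e exists a forall c forall d forall v1: 5 universal, 1 existential.

1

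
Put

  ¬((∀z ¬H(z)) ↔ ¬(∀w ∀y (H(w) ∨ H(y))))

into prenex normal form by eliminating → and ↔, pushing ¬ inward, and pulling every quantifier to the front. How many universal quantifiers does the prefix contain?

3

Rewrite implications/biconditionals: A → B as ¬A ∨ B; A ↔ B as (¬A ∨ B) ∧ (¬B ∨ A).
  ¬((¬(∀z ¬H(z)) ∨ ¬(∀w ∀y (H(w) ∨ H(y)))) ∧ (¬¬(∀w ∀y (H(w) ∨ H(y))) ∨ (∀z ¬H(z))))
Drive negations inward (¬∀x A ≡ ∃x ¬A, ¬∃x A ≡ ∀x ¬A, De Morgan for ∧/∨):
  (∀z ¬H(z)) ∧ (∀w ∀y (H(w) ∨ H(y))) ∨ (∃w ∃y (¬H(w) ∧ ¬H(y))) ∧ (∃z H(z))
Rename bound variables to avoid capture: w↦x, y↦u1, z↦v1.
  (∀z ¬H(z)) ∧ (∀w ∀y (H(w) ∨ H(y))) ∨ (∃x ∃u1 (¬H(x) ∧ ¬H(u1))) ∧ (∃v1 H(v1))
Extract every quantifier outward, since the variables are now distinct and don't occur free across branches:
  ∀z ∀w ∀y ∃x ∃u1 ∃v1 (¬H(z) ∧ (H(w) ∨ H(y)) ∨ ¬H(x) ∧ ¬H(u1) ∧ H(v1))
The prefix is ∀z ∀w ∀y ∃x ∃u1 ∃v1: 3 universal, 3 existential.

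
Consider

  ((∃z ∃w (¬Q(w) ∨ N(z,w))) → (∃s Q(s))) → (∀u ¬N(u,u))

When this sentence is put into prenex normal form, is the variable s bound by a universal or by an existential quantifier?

Eliminate → and ↔ using ¬ and ∨.
  ¬(¬(∃z ∃w (¬Q(w) ∨ N(z,w))) ∨ (∃s Q(s))) ∨ (∀u ¬N(u,u))
Push ¬ through the quantifiers and connectives to reach negation normal form:
  (∃z ∃w (¬Q(w) ∨ N(z,w))) ∧ (∀s ¬Q(s)) ∨ (∀u ¬N(u,u))
All bound variables are already distinct, so no renaming is needed.
Pull the quantifiers to the front (each side's bound variable is not free in the other side):
  ∃z ∃w ∀s ∀u ((¬Q(w) ∨ N(z,w)) ∧ ¬Q(s) ∨ ¬N(u,u))
The quantifier ∃s sits under an odd number of negations (counting the antecedent side of each →), so it flips to ∀s.

universal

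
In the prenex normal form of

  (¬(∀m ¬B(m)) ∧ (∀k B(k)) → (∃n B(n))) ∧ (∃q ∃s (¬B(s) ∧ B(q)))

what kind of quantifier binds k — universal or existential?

Rewrite implications/biconditionals: A → B as ¬A ∨ B.
  (¬(¬(∀m ¬B(m)) ∧ (∀k B(k))) ∨ (∃n B(n))) ∧ (∃q ∃s (¬B(s) ∧ B(q)))
Push ¬ through the quantifiers and connectives to reach negation normal form:
  ((∀m ¬B(m)) ∨ (∃k ¬B(k)) ∨ (∃n B(n))) ∧ (∃q ∃s (¬B(s) ∧ B(q)))
All bound variables are already distinct, so no renaming is needed.
Extract every quantifier outward, since the variables are now distinct and don't occur free across branches:
  ∀m ∃k ∃n ∃q ∃s ((¬B(m) ∨ ¬B(k) ∨ B(n)) ∧ ¬B(s) ∧ B(q))
The quantifier ∀k sits under an odd number of negations (counting the antecedent side of each →), so it flips to ∃k.

existential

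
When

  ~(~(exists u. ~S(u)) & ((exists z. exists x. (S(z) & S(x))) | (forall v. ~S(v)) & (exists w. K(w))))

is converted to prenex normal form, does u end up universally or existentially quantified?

existential

Push ¬ through the quantifiers and connectives to reach negation normal form:
  (exists u. ~S(u)) | (forall z. forall x. (~S(z) | ~S(x))) & ((exists v. S(v)) | (forall w. ~K(w)))
All bound variables are already distinct, so no renaming is needed.
Finally move all quantifiers to the prefix:
  exists u. forall z. forall x. exists v. forall w. (~S(u) | (~S(z) | ~S(x)) & (S(v) | ~K(w)))
The quantifier exists u sits under an even number of negations, so it remains existential.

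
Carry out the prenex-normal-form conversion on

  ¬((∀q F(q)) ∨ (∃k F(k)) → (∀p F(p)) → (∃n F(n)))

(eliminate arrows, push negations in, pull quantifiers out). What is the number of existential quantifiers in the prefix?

1

Eliminate → and ↔ using ¬ and ∨.
  ¬(¬((∀q F(q)) ∨ (∃k F(k))) ∨ ¬(∀p F(p)) ∨ (∃n F(n)))
Move each ¬ inward, flipping quantifiers it crosses:
  ((∀q F(q)) ∨ (∃k F(k))) ∧ (∀p F(p)) ∧ (∀n ¬F(n))
All bound variables are already distinct, so no renaming is needed.
Pull the quantifiers to the front (each side's bound variable is not free in the other side):
  ∀q ∃k ∀p ∀n ((F(q) ∨ F(k)) ∧ F(p) ∧ ¬F(n))
The prefix is ∀q ∃k ∀p ∀n: 3 universal, 1 existential.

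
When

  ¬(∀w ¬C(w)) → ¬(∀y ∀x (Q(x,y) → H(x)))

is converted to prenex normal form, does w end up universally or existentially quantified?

universal

Rewrite implications/biconditionals: A → B as ¬A ∨ B.
  ¬¬(∀w ¬C(w)) ∨ ¬(∀y ∀x (¬Q(x,y) ∨ H(x)))
Move each ¬ inward, flipping quantifiers it crosses:
  (∀w ¬C(w)) ∨ (∃y ∃x (Q(x,y) ∧ ¬H(x)))
Finally move all quantifiers to the prefix:
  ∀w ∃y ∃x (¬C(w) ∨ Q(x,y) ∧ ¬H(x))
The quantifier ∀w sits under an even number of negations (counting the antecedent side of each →), so it remains universal.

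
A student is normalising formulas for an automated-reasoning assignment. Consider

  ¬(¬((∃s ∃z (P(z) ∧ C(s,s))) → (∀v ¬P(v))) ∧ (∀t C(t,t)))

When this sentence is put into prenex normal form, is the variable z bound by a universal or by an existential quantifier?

Eliminate → and ↔ using ¬ and ∨.
  ¬(¬(¬(∃s ∃z (P(z) ∧ C(s,s))) ∨ (∀v ¬P(v))) ∧ (∀t C(t,t)))
Drive negations inward (¬∀x A ≡ ∃x ¬A, ¬∃x A ≡ ∀x ¬A, De Morgan for ∧/∨):
  (∀s ∀z (¬P(z) ∨ ¬C(s,s))) ∨ (∀v ¬P(v)) ∨ (∃t ¬C(t,t))
All bound variables are already distinct, so no renaming is needed.
Finally move all quantifiers to the prefix:
  ∀s ∀z ∀v ∃t (¬P(z) ∨ ¬C(s,s) ∨ ¬P(v) ∨ ¬C(t,t))
The quantifier ∃z sits under an odd number of negations (counting the antecedent side of each →), so it flips to ∀z.

universal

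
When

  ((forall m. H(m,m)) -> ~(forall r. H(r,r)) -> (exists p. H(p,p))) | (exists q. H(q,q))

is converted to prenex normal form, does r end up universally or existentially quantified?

universal

Rewrite implications/biconditionals: A → B as ¬A ∨ B.
  ~(forall m. H(m,m)) | ~~(forall r. H(r,r)) | (exists p. H(p,p)) | (exists q. H(q,q))
Drive negations inward (¬∀x A ≡ ∃x ¬A, ¬∃x A ≡ ∀x ¬A, De Morgan for ∧/∨):
  (exists m. ~H(m,m)) | (forall r. H(r,r)) | (exists p. H(p,p)) | (exists q. H(q,q))
All bound variables are already distinct, so no renaming is needed.
Finally move all quantifiers to the prefix:
  exists m. forall r. exists p. exists q. (~H(m,m) | H(r,r) | H(p,p) | H(q,q))
The quantifier forall r sits under an even number of negations (counting the antecedent side of each →), so it remains universal.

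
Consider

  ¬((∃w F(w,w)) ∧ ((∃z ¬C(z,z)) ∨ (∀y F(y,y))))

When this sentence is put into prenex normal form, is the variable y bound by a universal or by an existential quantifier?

existential

Drive negations inward (¬∀x A ≡ ∃x ¬A, ¬∃x A ≡ ∀x ¬A, De Morgan for ∧/∨):
  (∀w ¬F(w,w)) ∨ (∀z C(z,z)) ∧ (∃y ¬F(y,y))
All bound variables are already distinct, so no renaming is needed.
Pull the quantifiers to the front (each side's bound variable is not free in the other side):
  ∀w ∀z ∃y (¬F(w,w) ∨ C(z,z) ∧ ¬F(y,y))
The quantifier ∀y sits under an odd number of negations, so it flips to ∃y.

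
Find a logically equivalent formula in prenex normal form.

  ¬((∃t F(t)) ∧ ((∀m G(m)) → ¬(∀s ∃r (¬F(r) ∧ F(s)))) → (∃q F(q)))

∃t ∃m ∃s ∀r ∀q (F(t) ∧ (¬G(m) ∨ F(r) ∨ ¬F(s)) ∧ ¬F(q))

First replace A → B with ¬A ∨ B.
  ¬(¬((∃t F(t)) ∧ (¬(∀m G(m)) ∨ ¬(∀s ∃r (¬F(r) ∧ F(s))))) ∨ (∃q F(q)))
Push ¬ through the quantifiers and connectives to reach negation normal form:
  (∃t F(t)) ∧ ((∃m ¬G(m)) ∨ (∃s ∀r (F(r) ∨ ¬F(s)))) ∧ (∀q ¬F(q))
All bound variables are already distinct, so no renaming is needed.
Pull the quantifiers to the front (each side's bound variable is not free in the other side):
  ∃t ∃m ∃s ∀r ∀q (F(t) ∧ (¬G(m) ∨ F(r) ∨ ¬F(s)) ∧ ¬F(q))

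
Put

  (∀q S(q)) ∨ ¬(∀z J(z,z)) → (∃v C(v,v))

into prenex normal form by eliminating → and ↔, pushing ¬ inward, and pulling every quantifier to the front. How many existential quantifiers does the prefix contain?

First replace A → B with ¬A ∨ B.
  ¬((∀q S(q)) ∨ ¬(∀z J(z,z))) ∨ (∃v C(v,v))
Move each ¬ inward, flipping quantifiers it crosses:
  (∃q ¬S(q)) ∧ (∀z J(z,z)) ∨ (∃v C(v,v))
All bound variables are already distinct, so no renaming is needed.
Extract every quantifier outward, since the variables are now distinct and don't occur free across branches:
  ∃q ∀z ∃v (¬S(q) ∧ J(z,z) ∨ C(v,v))
The prefix is ∃q ∀z ∃v: 1 universal, 2 existential.

2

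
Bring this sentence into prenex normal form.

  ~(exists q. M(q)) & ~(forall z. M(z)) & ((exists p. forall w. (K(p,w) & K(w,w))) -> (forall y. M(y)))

Rewrite implications/biconditionals: A → B as ¬A ∨ B.
  ~(exists q. M(q)) & ~(forall z. M(z)) & (~(exists p. forall w. (K(p,w) & K(w,w))) | (forall y. M(y)))
Drive negations inward (¬∀x A ≡ ∃x ¬A, ¬∃x A ≡ ∀x ¬A, De Morgan for ∧/∨):
  (forall q. ~M(q)) & (exists z. ~M(z)) & ((forall p. exists w. (~K(p,w) | ~K(w,w))) | (forall y. M(y)))
All bound variables are already distinct, so no renaming is needed.
Extract every quantifier outward, since the variables are now distinct and don't occur free across branches:
  forall q. exists z. forall p. exists w. forall y. (~M(q) & ~M(z) & (~K(p,w) | ~K(w,w) | M(y)))

forall q. exists z. forall p. exists w. forall y. (~M(q) & ~M(z) & (~K(p,w) | ~K(w,w) | M(y)))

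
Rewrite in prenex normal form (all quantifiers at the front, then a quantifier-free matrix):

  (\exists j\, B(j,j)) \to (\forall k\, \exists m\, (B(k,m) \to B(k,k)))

\forall j\, \forall k\, \exists m\, (\neg B(j,j) \lor \neg B(k,m) \lor B(k,k))

Rewrite implications/biconditionals: A → B as ¬A ∨ B.
  \neg (\exists j\, B(j,j)) \lor (\forall k\, \exists m\, (\neg B(k,m) \lor B(k,k)))
Drive negations inward (¬∀x A ≡ ∃x ¬A, ¬∃x A ≡ ∀x ¬A, De Morgan for ∧/∨):
  (\forall j\, \neg B(j,j)) \lor (\forall k\, \exists m\, (\neg B(k,m) \lor B(k,k)))
Pull the quantifiers to the front (each side's bound variable is not free in the other side):
  \forall j\, \forall k\, \exists m\, (\neg B(j,j) \lor \neg B(k,m) \lor B(k,k))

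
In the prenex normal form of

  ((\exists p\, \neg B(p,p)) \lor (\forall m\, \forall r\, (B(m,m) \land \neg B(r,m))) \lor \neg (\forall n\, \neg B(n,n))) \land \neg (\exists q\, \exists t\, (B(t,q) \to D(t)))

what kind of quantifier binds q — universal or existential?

universal

First replace A → B with ¬A ∨ B.
  ((\exists p\, \neg B(p,p)) \lor (\forall m\, \forall r\, (B(m,m) \land \neg B(r,m))) \lor \neg (\forall n\, \neg B(n,n))) \land \neg (\exists q\, \exists t\, (\neg B(t,q) \lor D(t)))
Drive negations inward (¬∀x A ≡ ∃x ¬A, ¬∃x A ≡ ∀x ¬A, De Morgan for ∧/∨):
  ((\exists p\, \neg B(p,p)) \lor (\forall m\, \forall r\, (B(m,m) \land \neg B(r,m))) \lor (\exists n\, B(n,n))) \land (\forall q\, \forall t\, (B(t,q) \land \neg D(t)))
All bound variables are already distinct, so no renaming is needed.
Extract every quantifier outward, since the variables are now distinct and don't occur free across branches:
  \exists p\, \forall m\, \forall r\, \exists n\, \forall q\, \forall t\, ((\neg B(p,p) \lor B(m,m) \land \neg B(r,m) \lor B(n,n)) \land B(t,q) \land \neg D(t))
The quantifier \exists q sits under an odd number of negations (counting the antecedent side of each →), so it flips to \forall q.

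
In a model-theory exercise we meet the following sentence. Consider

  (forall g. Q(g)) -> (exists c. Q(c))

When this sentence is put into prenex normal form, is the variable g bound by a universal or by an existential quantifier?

First replace A → B with ¬A ∨ B.
  ~(forall g. Q(g)) | (exists c. Q(c))
Push ¬ through the quantifiers and connectives to reach negation normal form:
  (exists g. ~Q(g)) | (exists c. Q(c))
Finally move all quantifiers to the prefix:
  exists g. exists c. (~Q(g) | Q(c))
The quantifier forall g sits under an odd number of negations (counting the antecedent side of each →), so it flips to exists g.

existential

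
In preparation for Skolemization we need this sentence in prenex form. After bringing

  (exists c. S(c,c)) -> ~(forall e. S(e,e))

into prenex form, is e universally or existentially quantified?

existential

First replace A → B with ¬A ∨ B.
  ~(exists c. S(c,c)) | ~(forall e. S(e,e))
Move each ¬ inward, flipping quantifiers it crosses:
  (forall c. ~S(c,c)) | (exists e. ~S(e,e))
Finally move all quantifiers to the prefix:
  forall c. exists e. (~S(c,c) | ~S(e,e))
The quantifier forall e sits under an odd number of negations (counting the antecedent side of each →), so it flips to exists e.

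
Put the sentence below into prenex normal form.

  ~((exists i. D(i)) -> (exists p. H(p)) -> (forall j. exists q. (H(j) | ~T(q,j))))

exists i. exists p. exists j. forall q. (D(i) & H(p) & ~H(j) & T(q,j))

First replace A → B with ¬A ∨ B.
  ~(~(exists i. D(i)) | ~(exists p. H(p)) | (forall j. exists q. (H(j) | ~T(q,j))))
Move each ¬ inward, flipping quantifiers it crosses:
  (exists i. D(i)) & (exists p. H(p)) & (exists j. forall q. (~H(j) & T(q,j)))
Finally move all quantifiers to the prefix:
  exists i. exists p. exists j. forall q. (D(i) & H(p) & ~H(j) & T(q,j))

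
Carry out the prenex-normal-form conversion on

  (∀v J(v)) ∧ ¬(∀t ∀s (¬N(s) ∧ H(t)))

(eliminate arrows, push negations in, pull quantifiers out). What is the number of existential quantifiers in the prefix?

Push ¬ through the quantifiers and connectives to reach negation normal form:
  (∀v J(v)) ∧ (∃t ∃s (N(s) ∨ ¬H(t)))
Extract every quantifier outward, since the variables are now distinct and don't occur free across branches:
  ∀v ∃t ∃s (J(v) ∧ (N(s) ∨ ¬H(t)))
The prefix is ∀v ∃t ∃s: 1 universal, 2 existential.

2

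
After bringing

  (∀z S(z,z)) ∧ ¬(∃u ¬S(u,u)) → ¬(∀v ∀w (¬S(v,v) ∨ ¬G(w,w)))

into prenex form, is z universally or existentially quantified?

existential

Eliminate → and ↔ using ¬ and ∨.
  ¬((∀z S(z,z)) ∧ ¬(∃u ¬S(u,u))) ∨ ¬(∀v ∀w (¬S(v,v) ∨ ¬G(w,w)))
Move each ¬ inward, flipping quantifiers it crosses:
  (∃z ¬S(z,z)) ∨ (∃u ¬S(u,u)) ∨ (∃v ∃w (S(v,v) ∧ G(w,w)))
All bound variables are already distinct, so no renaming is needed.
Pull the quantifiers to the front (each side's bound variable is not free in the other side):
  ∃z ∃u ∃v ∃w (¬S(z,z) ∨ ¬S(u,u) ∨ S(v,v) ∧ G(w,w))
The quantifier ∀z sits under an odd number of negations (counting the antecedent side of each →), so it flips to ∃z.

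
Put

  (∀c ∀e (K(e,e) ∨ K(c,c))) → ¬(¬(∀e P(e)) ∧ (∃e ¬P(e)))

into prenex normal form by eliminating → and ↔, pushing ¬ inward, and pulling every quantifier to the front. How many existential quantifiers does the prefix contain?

2

Rewrite implications/biconditionals: A → B as ¬A ∨ B.
  ¬(∀c ∀e (K(e,e) ∨ K(c,c))) ∨ ¬(¬(∀e P(e)) ∧ (∃e ¬P(e)))
Drive negations inward (¬∀x A ≡ ∃x ¬A, ¬∃x A ≡ ∀x ¬A, De Morgan for ∧/∨):
  (∃c ∃e (¬K(e,e) ∧ ¬K(c,c))) ∨ (∀e P(e)) ∨ (∀e P(e))
Rename bound variables to avoid capture: e↦b, e↦y.
  (∃c ∃e (¬K(e,e) ∧ ¬K(c,c))) ∨ (∀b P(b)) ∨ (∀y P(y))
Extract every quantifier outward, since the variables are now distinct and don't occur free across branches:
  ∃c ∃e ∀b ∀y (¬K(e,e) ∧ ¬K(c,c) ∨ P(b) ∨ P(y))
The prefix is ∃c ∃e ∀b ∀y: 2 universal, 2 existential.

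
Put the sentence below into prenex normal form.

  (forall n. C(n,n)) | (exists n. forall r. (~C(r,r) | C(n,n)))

Rename bound variables to avoid capture: n↦u.
  (forall n. C(n,n)) | (exists u. forall r. (~C(r,r) | C(u,u)))
Finally move all quantifiers to the prefix:
  forall n. exists u. forall r. (C(n,n) | ~C(r,r) | C(u,u))

forall n. exists u. forall r. (C(n,n) | ~C(r,r) | C(u,u))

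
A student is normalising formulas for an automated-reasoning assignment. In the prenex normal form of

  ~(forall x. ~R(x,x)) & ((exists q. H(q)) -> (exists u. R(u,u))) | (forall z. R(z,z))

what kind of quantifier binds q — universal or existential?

universal

First replace A → B with ¬A ∨ B.
  ~(forall x. ~R(x,x)) & (~(exists q. H(q)) | (exists u. R(u,u))) | (forall z. R(z,z))
Move each ¬ inward, flipping quantifiers it crosses:
  (exists x. R(x,x)) & ((forall q. ~H(q)) | (exists u. R(u,u))) | (forall z. R(z,z))
Finally move all quantifiers to the prefix:
  exists x. forall q. exists u. forall z. (R(x,x) & (~H(q) | R(u,u)) | R(z,z))
The quantifier exists q sits under an odd number of negations (counting the antecedent side of each →), so it flips to forall q.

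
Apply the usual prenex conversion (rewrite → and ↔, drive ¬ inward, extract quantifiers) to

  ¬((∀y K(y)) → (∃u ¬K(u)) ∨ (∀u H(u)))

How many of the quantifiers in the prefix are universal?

First replace A → B with ¬A ∨ B.
  ¬(¬(∀y K(y)) ∨ (∃u ¬K(u)) ∨ (∀u H(u)))
Drive negations inward (¬∀x A ≡ ∃x ¬A, ¬∃x A ≡ ∀x ¬A, De Morgan for ∧/∨):
  (∀y K(y)) ∧ (∀u K(u)) ∧ (∃u ¬H(u))
Standardize variables apart so no two quantifiers bind the same name: u↦x.
  (∀y K(y)) ∧ (∀u K(u)) ∧ (∃x ¬H(x))
Pull the quantifiers to the front (each side's bound variable is not free in the other side):
  ∀y ∀u ∃x (K(y) ∧ K(u) ∧ ¬H(x))
The prefix is ∀y ∀u ∃x: 2 universal, 1 existential.

2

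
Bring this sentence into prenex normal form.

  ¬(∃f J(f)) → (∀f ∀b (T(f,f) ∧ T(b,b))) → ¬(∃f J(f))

∃f ∃s ∃b ∀z1 (J(f) ∨ ¬T(s,s) ∨ ¬T(b,b) ∨ ¬J(z1))

First replace A → B with ¬A ∨ B.
  ¬¬(∃f J(f)) ∨ ¬(∀f ∀b (T(f,f) ∧ T(b,b))) ∨ ¬(∃f J(f))
Drive negations inward (¬∀x A ≡ ∃x ¬A, ¬∃x A ≡ ∀x ¬A, De Morgan for ∧/∨):
  (∃f J(f)) ∨ (∃f ∃b (¬T(f,f) ∨ ¬T(b,b))) ∨ (∀f ¬J(f))
Standardize variables apart so no two quantifiers bind the same name: f↦s, f↦z1.
  (∃f J(f)) ∨ (∃s ∃b (¬T(s,s) ∨ ¬T(b,b))) ∨ (∀z1 ¬J(z1))
Finally move all quantifiers to the prefix:
  ∃f ∃s ∃b ∀z1 (J(f) ∨ ¬T(s,s) ∨ ¬T(b,b) ∨ ¬J(z1))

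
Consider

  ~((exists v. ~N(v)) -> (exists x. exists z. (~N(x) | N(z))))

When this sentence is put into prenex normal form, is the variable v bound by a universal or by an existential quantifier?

existential

First replace A → B with ¬A ∨ B.
  ~(~(exists v. ~N(v)) | (exists x. exists z. (~N(x) | N(z))))
Push ¬ through the quantifiers and connectives to reach negation normal form:
  (exists v. ~N(v)) & (forall x. forall z. (N(x) & ~N(z)))
Pull the quantifiers to the front (each side's bound variable is not free in the other side):
  exists v. forall x. forall z. (~N(v) & N(x) & ~N(z))
The quantifier exists v sits under an even number of negations (counting the antecedent side of each →), so it remains existential.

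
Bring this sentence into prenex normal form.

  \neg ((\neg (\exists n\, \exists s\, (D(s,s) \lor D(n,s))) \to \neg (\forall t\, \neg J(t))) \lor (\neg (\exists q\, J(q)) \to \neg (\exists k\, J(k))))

\forall n\, \forall s\, \forall t\, \forall q\, \exists k\, (\neg D(s,s) \land \neg D(n,s) \land \neg J(t) \land \neg J(q) \land J(k))

Rewrite implications/biconditionals: A → B as ¬A ∨ B.
  \neg (\neg \neg (\exists n\, \exists s\, (D(s,s) \lor D(n,s))) \lor \neg (\forall t\, \neg J(t)) \lor \neg \neg (\exists q\, J(q)) \lor \neg (\exists k\, J(k)))
Push ¬ through the quantifiers and connectives to reach negation normal form:
  (\forall n\, \forall s\, (\neg D(s,s) \land \neg D(n,s))) \land (\forall t\, \neg J(t)) \land (\forall q\, \neg J(q)) \land (\exists k\, J(k))
All bound variables are already distinct, so no renaming is needed.
Extract every quantifier outward, since the variables are now distinct and don't occur free across branches:
  \forall n\, \forall s\, \forall t\, \forall q\, \exists k\, (\neg D(s,s) \land \neg D(n,s) \land \neg J(t) \land \neg J(q) \land J(k))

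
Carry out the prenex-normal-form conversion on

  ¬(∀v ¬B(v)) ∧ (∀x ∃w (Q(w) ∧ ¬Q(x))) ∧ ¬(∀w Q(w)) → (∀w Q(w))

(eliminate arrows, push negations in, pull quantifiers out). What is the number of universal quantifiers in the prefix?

4

Eliminate → and ↔ using ¬ and ∨.
  ¬(¬(∀v ¬B(v)) ∧ (∀x ∃w (Q(w) ∧ ¬Q(x))) ∧ ¬(∀w Q(w))) ∨ (∀w Q(w))
Drive negations inward (¬∀x A ≡ ∃x ¬A, ¬∃x A ≡ ∀x ¬A, De Morgan for ∧/∨):
  (∀v ¬B(v)) ∨ (∃x ∀w (¬Q(w) ∨ Q(x))) ∨ (∀w Q(w)) ∨ (∀w Q(w))
Standardize variables apart so no two quantifiers bind the same name: w↦v1, w↦w1.
  (∀v ¬B(v)) ∨ (∃x ∀w (¬Q(w) ∨ Q(x))) ∨ (∀v1 Q(v1)) ∨ (∀w1 Q(w1))
Finally move all quantifiers to the prefix:
  ∀v ∃x ∀w ∀v1 ∀w1 (¬B(v) ∨ ¬Q(w) ∨ Q(x) ∨ Q(v1) ∨ Q(w1))
The prefix is ∀v ∃x ∀w ∀v1 ∀w1: 4 universal, 1 existential.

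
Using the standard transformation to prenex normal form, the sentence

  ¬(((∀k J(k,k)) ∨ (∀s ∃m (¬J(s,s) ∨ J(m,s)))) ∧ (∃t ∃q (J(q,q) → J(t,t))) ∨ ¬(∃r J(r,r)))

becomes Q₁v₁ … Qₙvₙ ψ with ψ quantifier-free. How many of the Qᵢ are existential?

Eliminate → and ↔ using ¬ and ∨.
  ¬(((∀k J(k,k)) ∨ (∀s ∃m (¬J(s,s) ∨ J(m,s)))) ∧ (∃t ∃q (¬J(q,q) ∨ J(t,t))) ∨ ¬(∃r J(r,r)))
Move each ¬ inward, flipping quantifiers it crosses:
  ((∃k ¬J(k,k)) ∧ (∃s ∀m (J(s,s) ∧ ¬J(m,s))) ∨ (∀t ∀q (J(q,q) ∧ ¬J(t,t)))) ∧ (∃r J(r,r))
Finally move all quantifiers to the prefix:
  ∃k ∃s ∀m ∀t ∀q ∃r ((¬J(k,k) ∧ J(s,s) ∧ ¬J(m,s) ∨ J(q,q) ∧ ¬J(t,t)) ∧ J(r,r))
The prefix is ∃k ∃s ∀m ∀t ∀q ∃r: 3 universal, 3 existential.

3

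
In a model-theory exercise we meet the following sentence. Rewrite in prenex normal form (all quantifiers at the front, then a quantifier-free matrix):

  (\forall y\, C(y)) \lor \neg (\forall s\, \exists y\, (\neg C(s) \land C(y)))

\forall y\, \exists s\, \forall x1\, (C(y) \lor C(s) \lor \neg C(x1))

Move each ¬ inward, flipping quantifiers it crosses:
  (\forall y\, C(y)) \lor (\exists s\, \forall y\, (C(s) \lor \neg C(y)))
Rename bound variables to avoid capture: y↦x1.
  (\forall y\, C(y)) \lor (\exists s\, \forall x1\, (C(s) \lor \neg C(x1)))
Pull the quantifiers to the front (each side's bound variable is not free in the other side):
  \forall y\, \exists s\, \forall x1\, (C(y) \lor C(s) \lor \neg C(x1))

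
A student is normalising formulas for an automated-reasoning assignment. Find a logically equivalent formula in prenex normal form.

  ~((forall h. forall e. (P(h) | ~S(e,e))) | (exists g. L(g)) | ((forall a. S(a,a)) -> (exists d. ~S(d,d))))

exists h. exists e. forall g. forall a. forall d. (~P(h) & S(e,e) & ~L(g) & S(a,a) & S(d,d))

First replace A → B with ¬A ∨ B.
  ~((forall h. forall e. (P(h) | ~S(e,e))) | (exists g. L(g)) | ~(forall a. S(a,a)) | (exists d. ~S(d,d)))
Drive negations inward (¬∀x A ≡ ∃x ¬A, ¬∃x A ≡ ∀x ¬A, De Morgan for ∧/∨):
  (exists h. exists e. (~P(h) & S(e,e))) & (forall g. ~L(g)) & (forall a. S(a,a)) & (forall d. S(d,d))
All bound variables are already distinct, so no renaming is needed.
Extract every quantifier outward, since the variables are now distinct and don't occur free across branches:
  exists h. exists e. forall g. forall a. forall d. (~P(h) & S(e,e) & ~L(g) & S(a,a) & S(d,d))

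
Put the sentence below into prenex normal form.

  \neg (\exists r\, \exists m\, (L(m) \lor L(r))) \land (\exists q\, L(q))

\forall r\, \forall m\, \exists q\, (\neg L(m) \land \neg L(r) \land L(q))

Drive negations inward (¬∀x A ≡ ∃x ¬A, ¬∃x A ≡ ∀x ¬A, De Morgan for ∧/∨):
  (\forall r\, \forall m\, (\neg L(m) \land \neg L(r))) \land (\exists q\, L(q))
Pull the quantifiers to the front (each side's bound variable is not free in the other side):
  \forall r\, \forall m\, \exists q\, (\neg L(m) \land \neg L(r) \land L(q))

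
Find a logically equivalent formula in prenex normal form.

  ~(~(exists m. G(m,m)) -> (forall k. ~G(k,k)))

Eliminate → and ↔ using ¬ and ∨.
  ~(~~(exists m. G(m,m)) | (forall k. ~G(k,k)))
Push ¬ through the quantifiers and connectives to reach negation normal form:
  (forall m. ~G(m,m)) & (exists k. G(k,k))
Pull the quantifiers to the front (each side's bound variable is not free in the other side):
  forall m. exists k. (~G(m,m) & G(k,k))

forall m. exists k. (~G(m,m) & G(k,k))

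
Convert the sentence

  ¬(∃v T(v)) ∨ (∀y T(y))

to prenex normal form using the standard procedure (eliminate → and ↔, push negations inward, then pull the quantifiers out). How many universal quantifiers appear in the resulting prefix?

Move each ¬ inward, flipping quantifiers it crosses:
  (∀v ¬T(v)) ∨ (∀y T(y))
Extract every quantifier outward, since the variables are now distinct and don't occur free across branches:
  ∀v ∀y (¬T(v) ∨ T(y))
The prefix is ∀v ∀y: 2 universal, 0 existential.

2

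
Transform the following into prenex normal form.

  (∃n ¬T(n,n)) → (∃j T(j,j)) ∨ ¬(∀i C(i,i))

First replace A → B with ¬A ∨ B.
  ¬(∃n ¬T(n,n)) ∨ (∃j T(j,j)) ∨ ¬(∀i C(i,i))
Drive negations inward (¬∀x A ≡ ∃x ¬A, ¬∃x A ≡ ∀x ¬A, De Morgan for ∧/∨):
  (∀n T(n,n)) ∨ (∃j T(j,j)) ∨ (∃i ¬C(i,i))
All bound variables are already distinct, so no renaming is needed.
Extract every quantifier outward, since the variables are now distinct and don't occur free across branches:
  ∀n ∃j ∃i (T(n,n) ∨ T(j,j) ∨ ¬C(i,i))

∀n ∃j ∃i (T(n,n) ∨ T(j,j) ∨ ¬C(i,i))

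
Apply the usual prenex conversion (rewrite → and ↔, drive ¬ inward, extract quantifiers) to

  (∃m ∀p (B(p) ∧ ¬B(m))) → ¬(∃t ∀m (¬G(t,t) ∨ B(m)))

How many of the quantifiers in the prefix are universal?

2

Rewrite implications/biconditionals: A → B as ¬A ∨ B.
  ¬(∃m ∀p (B(p) ∧ ¬B(m))) ∨ ¬(∃t ∀m (¬G(t,t) ∨ B(m)))
Move each ¬ inward, flipping quantifiers it crosses:
  (∀m ∃p (¬B(p) ∨ B(m))) ∨ (∀t ∃m (G(t,t) ∧ ¬B(m)))
Rename bound variables to avoid capture: m↦y1.
  (∀m ∃p (¬B(p) ∨ B(m))) ∨ (∀t ∃y1 (G(t,t) ∧ ¬B(y1)))
Pull the quantifiers to the front (each side's bound variable is not free in the other side):
  ∀m ∃p ∀t ∃y1 (¬B(p) ∨ B(m) ∨ G(t,t) ∧ ¬B(y1))
The prefix is ∀m ∃p ∀t ∃y1: 2 universal, 2 existential.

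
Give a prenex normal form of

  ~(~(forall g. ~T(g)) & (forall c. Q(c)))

Move each ¬ inward, flipping quantifiers it crosses:
  (forall g. ~T(g)) | (exists c. ~Q(c))
All bound variables are already distinct, so no renaming is needed.
Extract every quantifier outward, since the variables are now distinct and don't occur free across branches:
  forall g. exists c. (~T(g) | ~Q(c))

forall g. exists c. (~T(g) | ~Q(c))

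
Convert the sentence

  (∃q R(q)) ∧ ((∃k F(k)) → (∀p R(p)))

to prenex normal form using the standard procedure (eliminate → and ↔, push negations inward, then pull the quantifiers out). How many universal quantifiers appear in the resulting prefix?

2

First replace A → B with ¬A ∨ B.
  (∃q R(q)) ∧ (¬(∃k F(k)) ∨ (∀p R(p)))
Move each ¬ inward, flipping quantifiers it crosses:
  (∃q R(q)) ∧ ((∀k ¬F(k)) ∨ (∀p R(p)))
All bound variables are already distinct, so no renaming is needed.
Finally move all quantifiers to the prefix:
  ∃q ∀k ∀p (R(q) ∧ (¬F(k) ∨ R(p)))
The prefix is ∃q ∀k ∀p: 2 universal, 1 existential.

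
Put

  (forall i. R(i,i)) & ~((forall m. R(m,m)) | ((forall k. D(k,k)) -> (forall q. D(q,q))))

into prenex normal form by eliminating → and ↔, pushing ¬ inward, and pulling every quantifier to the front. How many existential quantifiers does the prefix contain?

First replace A → B with ¬A ∨ B.
  (forall i. R(i,i)) & ~((forall m. R(m,m)) | ~(forall k. D(k,k)) | (forall q. D(q,q)))
Push ¬ through the quantifiers and connectives to reach negation normal form:
  (forall i. R(i,i)) & (exists m. ~R(m,m)) & (forall k. D(k,k)) & (exists q. ~D(q,q))
All bound variables are already distinct, so no renaming is needed.
Finally move all quantifiers to the prefix:
  forall i. exists m. forall k. exists q. (R(i,i) & ~R(m,m) & D(k,k) & ~D(q,q))
The prefix is forall i exists m forall k exists q: 2 universal, 2 existential.

2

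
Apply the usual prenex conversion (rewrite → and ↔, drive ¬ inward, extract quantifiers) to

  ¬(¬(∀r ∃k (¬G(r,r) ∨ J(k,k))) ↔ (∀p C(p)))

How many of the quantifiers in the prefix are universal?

Rewrite implications/biconditionals: A → B as ¬A ∨ B; A ↔ B as (¬A ∨ B) ∧ (¬B ∨ A).
  ¬((¬¬(∀r ∃k (¬G(r,r) ∨ J(k,k))) ∨ (∀p C(p))) ∧ (¬(∀p C(p)) ∨ ¬(∀r ∃k (¬G(r,r) ∨ J(k,k)))))
Drive negations inward (¬∀x A ≡ ∃x ¬A, ¬∃x A ≡ ∀x ¬A, De Morgan for ∧/∨):
  (∃r ∀k (G(r,r) ∧ ¬J(k,k))) ∧ (∃p ¬C(p)) ∨ (∀p C(p)) ∧ (∀r ∃k (¬G(r,r) ∨ J(k,k)))
Rename bound variables to avoid capture: p↦x, r↦u, k↦z.
  (∃r ∀k (G(r,r) ∧ ¬J(k,k))) ∧ (∃p ¬C(p)) ∨ (∀x C(x)) ∧ (∀u ∃z (¬G(u,u) ∨ J(z,z)))
Pull the quantifiers to the front (each side's bound variable is not free in the other side):
  ∃r ∀k ∃p ∀x ∀u ∃z (G(r,r) ∧ ¬J(k,k) ∧ ¬C(p) ∨ C(x) ∧ (¬G(u,u) ∨ J(z,z)))
The prefix is ∃r ∀k ∃p ∀x ∀u ∃z: 3 universal, 3 existential.

3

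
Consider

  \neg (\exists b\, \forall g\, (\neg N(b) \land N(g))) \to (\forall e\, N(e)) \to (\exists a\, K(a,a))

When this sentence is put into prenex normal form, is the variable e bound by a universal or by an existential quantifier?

First replace A → B with ¬A ∨ B.
  \neg \neg (\exists b\, \forall g\, (\neg N(b) \land N(g))) \lor \neg (\forall e\, N(e)) \lor (\exists a\, K(a,a))
Drive negations inward (¬∀x A ≡ ∃x ¬A, ¬∃x A ≡ ∀x ¬A, De Morgan for ∧/∨):
  (\exists b\, \forall g\, (\neg N(b) \land N(g))) \lor (\exists e\, \neg N(e)) \lor (\exists a\, K(a,a))
All bound variables are already distinct, so no renaming is needed.
Finally move all quantifiers to the prefix:
  \exists b\, \forall g\, \exists e\, \exists a\, (\neg N(b) \land N(g) \lor \neg N(e) \lor K(a,a))
The quantifier \forall e sits under an odd number of negations (counting the antecedent side of each →), so it flips to \exists e.

existential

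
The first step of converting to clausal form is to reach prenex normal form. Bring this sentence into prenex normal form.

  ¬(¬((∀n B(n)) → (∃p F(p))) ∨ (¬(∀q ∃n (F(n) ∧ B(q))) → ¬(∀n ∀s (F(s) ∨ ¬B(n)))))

∃n ∃p ∃q ∀z1 ∀u1 ∀s ((¬B(n) ∨ F(p)) ∧ (¬F(z1) ∨ ¬B(q)) ∧ (F(s) ∨ ¬B(u1)))

First replace A → B with ¬A ∨ B.
  ¬(¬(¬(∀n B(n)) ∨ (∃p F(p))) ∨ ¬¬(∀q ∃n (F(n) ∧ B(q))) ∨ ¬(∀n ∀s (F(s) ∨ ¬B(n))))
Move each ¬ inward, flipping quantifiers it crosses:
  ((∃n ¬B(n)) ∨ (∃p F(p))) ∧ (∃q ∀n (¬F(n) ∨ ¬B(q))) ∧ (∀n ∀s (F(s) ∨ ¬B(n)))
Rename bound variables to avoid capture: n↦z1, n↦u1.
  ((∃n ¬B(n)) ∨ (∃p F(p))) ∧ (∃q ∀z1 (¬F(z1) ∨ ¬B(q))) ∧ (∀u1 ∀s (F(s) ∨ ¬B(u1)))
Pull the quantifiers to the front (each side's bound variable is not free in the other side):
  ∃n ∃p ∃q ∀z1 ∀u1 ∀s ((¬B(n) ∨ F(p)) ∧ (¬F(z1) ∨ ¬B(q)) ∧ (F(s) ∨ ¬B(u1)))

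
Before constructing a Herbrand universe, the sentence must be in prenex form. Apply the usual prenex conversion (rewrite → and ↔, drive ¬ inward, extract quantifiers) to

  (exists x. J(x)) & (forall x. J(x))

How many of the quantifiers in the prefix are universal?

1

Standardize variables apart so no two quantifiers bind the same name: x↦v1.
  (exists x. J(x)) & (forall v1. J(v1))
Extract every quantifier outward, since the variables are now distinct and don't occur free across branches:
  exists x. forall v1. (J(x) & J(v1))
The prefix is exists x forall v1: 1 universal, 1 existential.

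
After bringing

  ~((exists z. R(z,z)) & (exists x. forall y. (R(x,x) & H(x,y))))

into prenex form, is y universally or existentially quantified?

Drive negations inward (¬∀x A ≡ ∃x ¬A, ¬∃x A ≡ ∀x ¬A, De Morgan for ∧/∨):
  (forall z. ~R(z,z)) | (forall x. exists y. (~R(x,x) | ~H(x,y)))
All bound variables are already distinct, so no renaming is needed.
Finally move all quantifiers to the prefix:
  forall z. forall x. exists y. (~R(z,z) | ~R(x,x) | ~H(x,y))
The quantifier forall y sits under an odd number of negations, so it flips to exists y.

existential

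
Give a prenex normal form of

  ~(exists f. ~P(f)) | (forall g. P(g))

forall f. forall g. (P(f) | P(g))

Push ¬ through the quantifiers and connectives to reach negation normal form:
  (forall f. P(f)) | (forall g. P(g))
All bound variables are already distinct, so no renaming is needed.
Extract every quantifier outward, since the variables are now distinct and don't occur free across branches:
  forall f. forall g. (P(f) | P(g))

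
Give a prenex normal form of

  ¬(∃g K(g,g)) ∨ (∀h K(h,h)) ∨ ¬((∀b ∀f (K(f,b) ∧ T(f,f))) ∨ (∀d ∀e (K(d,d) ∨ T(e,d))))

∀g ∀h ∃b ∃f ∃d ∃e (¬K(g,g) ∨ K(h,h) ∨ (¬K(f,b) ∨ ¬T(f,f)) ∧ ¬K(d,d) ∧ ¬T(e,d))

Drive negations inward (¬∀x A ≡ ∃x ¬A, ¬∃x A ≡ ∀x ¬A, De Morgan for ∧/∨):
  (∀g ¬K(g,g)) ∨ (∀h K(h,h)) ∨ (∃b ∃f (¬K(f,b) ∨ ¬T(f,f))) ∧ (∃d ∃e (¬K(d,d) ∧ ¬T(e,d)))
Pull the quantifiers to the front (each side's bound variable is not free in the other side):
  ∀g ∀h ∃b ∃f ∃d ∃e (¬K(g,g) ∨ K(h,h) ∨ (¬K(f,b) ∨ ¬T(f,f)) ∧ ¬K(d,d) ∧ ¬T(e,d))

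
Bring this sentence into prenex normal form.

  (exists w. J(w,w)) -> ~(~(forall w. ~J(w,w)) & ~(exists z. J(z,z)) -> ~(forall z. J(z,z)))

forall w. exists a. forall z. forall y1. (~J(w,w) | J(a,a) & ~J(z,z) & J(y1,y1))

First replace A → B with ¬A ∨ B.
  ~(exists w. J(w,w)) | ~(~(~(forall w. ~J(w,w)) & ~(exists z. J(z,z))) | ~(forall z. J(z,z)))
Move each ¬ inward, flipping quantifiers it crosses:
  (forall w. ~J(w,w)) | (exists w. J(w,w)) & (forall z. ~J(z,z)) & (forall z. J(z,z))
Rename bound variables to avoid capture: w↦a, z↦y1.
  (forall w. ~J(w,w)) | (exists a. J(a,a)) & (forall z. ~J(z,z)) & (forall y1. J(y1,y1))
Pull the quantifiers to the front (each side's bound variable is not free in the other side):
  forall w. exists a. forall z. forall y1. (~J(w,w) | J(a,a) & ~J(z,z) & J(y1,y1))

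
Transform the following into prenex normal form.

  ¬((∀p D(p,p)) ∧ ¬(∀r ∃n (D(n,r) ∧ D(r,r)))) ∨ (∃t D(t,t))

Move each ¬ inward, flipping quantifiers it crosses:
  (∃p ¬D(p,p)) ∨ (∀r ∃n (D(n,r) ∧ D(r,r))) ∨ (∃t D(t,t))
Finally move all quantifiers to the prefix:
  ∃p ∀r ∃n ∃t (¬D(p,p) ∨ D(n,r) ∧ D(r,r) ∨ D(t,t))

∃p ∀r ∃n ∃t (¬D(p,p) ∨ D(n,r) ∧ D(r,r) ∨ D(t,t))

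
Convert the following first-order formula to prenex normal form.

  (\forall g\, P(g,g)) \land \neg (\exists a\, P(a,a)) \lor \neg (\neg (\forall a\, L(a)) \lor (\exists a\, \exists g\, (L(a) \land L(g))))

Drive negations inward (¬∀x A ≡ ∃x ¬A, ¬∃x A ≡ ∀x ¬A, De Morgan for ∧/∨):
  (\forall g\, P(g,g)) \land (\forall a\, \neg P(a,a)) \lor (\forall a\, L(a)) \land (\forall a\, \forall g\, (\neg L(a) \lor \neg L(g)))
Standardize variables apart so no two quantifiers bind the same name: a↦q, a↦z1, g↦x.
  (\forall g\, P(g,g)) \land (\forall a\, \neg P(a,a)) \lor (\forall q\, L(q)) \land (\forall z1\, \forall x\, (\neg L(z1) \lor \neg L(x)))
Pull the quantifiers to the front (each side's bound variable is not free in the other side):
  \forall g\, \forall a\, \forall q\, \forall z1\, \forall x\, (P(g,g) \land \neg P(a,a) \lor L(q) \land (\neg L(z1) \lor \neg L(x)))

\forall g\, \forall a\, \forall q\, \forall z1\, \forall x\, (P(g,g) \land \neg P(a,a) \lor L(q) \land (\neg L(z1) \lor \neg L(x)))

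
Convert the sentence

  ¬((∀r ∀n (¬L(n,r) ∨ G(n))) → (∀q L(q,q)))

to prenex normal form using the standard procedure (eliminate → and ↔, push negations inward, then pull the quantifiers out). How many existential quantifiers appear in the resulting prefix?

1

Eliminate → and ↔ using ¬ and ∨.
  ¬(¬(∀r ∀n (¬L(n,r) ∨ G(n))) ∨ (∀q L(q,q)))
Move each ¬ inward, flipping quantifiers it crosses:
  (∀r ∀n (¬L(n,r) ∨ G(n))) ∧ (∃q ¬L(q,q))
Extract every quantifier outward, since the variables are now distinct and don't occur free across branches:
  ∀r ∀n ∃q ((¬L(n,r) ∨ G(n)) ∧ ¬L(q,q))
The prefix is ∀r ∀n ∃q: 2 universal, 1 existential.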